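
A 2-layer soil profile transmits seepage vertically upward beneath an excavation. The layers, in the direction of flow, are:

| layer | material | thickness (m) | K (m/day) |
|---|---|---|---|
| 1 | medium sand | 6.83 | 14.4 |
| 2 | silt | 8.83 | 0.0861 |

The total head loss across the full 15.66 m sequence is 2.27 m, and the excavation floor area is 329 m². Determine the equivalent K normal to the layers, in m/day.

Flow is perpendicular to layering, so the layers act in series and the equivalent K is the thickness-weighted harmonic mean.
Total thickness L = 6.83 + 8.83 = 15.66 m.
Σ(b_i/K_i) = 6.83/14.4 + 8.83/0.0861 = 103.0 d.
K_eq = L / Σ(b_i/K_i) = 15.66 / 103.0 = 0.1520 m/day.

0.152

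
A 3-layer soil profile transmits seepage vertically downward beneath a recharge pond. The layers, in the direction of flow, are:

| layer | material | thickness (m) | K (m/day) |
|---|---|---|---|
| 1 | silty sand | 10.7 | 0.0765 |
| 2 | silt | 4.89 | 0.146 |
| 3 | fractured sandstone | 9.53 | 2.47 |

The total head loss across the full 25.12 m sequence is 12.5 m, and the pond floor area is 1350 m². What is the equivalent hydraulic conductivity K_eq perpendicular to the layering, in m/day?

Flow is perpendicular to layering, so the layers act in series and the equivalent K is the thickness-weighted harmonic mean.
Total thickness L = 10.7 + 4.89 + 9.53 = 25.12 m.
Σ(b_i/K_i) = 10.7/0.0765 + 4.89/0.146 + 9.53/2.47 = 177.2 d.
K_eq = L / Σ(b_i/K_i) = 25.12 / 177.2 = 0.1417 m/day.

0.142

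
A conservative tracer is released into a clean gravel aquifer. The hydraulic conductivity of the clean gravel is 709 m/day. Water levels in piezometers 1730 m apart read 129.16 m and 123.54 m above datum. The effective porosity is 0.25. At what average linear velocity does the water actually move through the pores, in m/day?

9.21

Hydraulic gradient i = (129.16 − 123.54) / 1730 = 5.62 / 1730 = 0.003249.
Darcy flux q = K · i = 709.0 × 0.003249 = 2.303 m/day.
Seepage velocity v = q / n_e = 2.303 / 0.25 = 9.213 m/day.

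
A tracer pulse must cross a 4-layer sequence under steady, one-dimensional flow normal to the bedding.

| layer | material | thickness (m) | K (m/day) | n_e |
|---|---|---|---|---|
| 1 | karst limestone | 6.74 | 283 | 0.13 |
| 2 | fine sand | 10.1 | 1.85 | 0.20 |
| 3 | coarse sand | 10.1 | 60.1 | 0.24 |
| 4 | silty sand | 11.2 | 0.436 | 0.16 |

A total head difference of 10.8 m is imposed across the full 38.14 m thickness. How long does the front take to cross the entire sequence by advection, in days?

20.6

With flow normal to the layers, continuity requires the same specific discharge q through every layer.
Σ(b_i/K_i) = 6.74/283 + 10.1/1.85 + 10.1/60.1 + 11.2/0.436 = 31.34 d.
q = Δh / Σ(b_i/K_i) = 10.8 / 31.34 = 0.3446 m/day.
In each layer the seepage velocity is v_i = q/n_i, so the layer transit time is t_i = b_i·n_i / q:
  layer 1 (karst limestone): t_1 = 6.74 × 0.13 / 0.3446 = 2.543 d
  layer 2 (fine sand): t_2 = 10.1 × 0.20 / 0.3446 = 5.862 d
  layer 3 (coarse sand): t_3 = 10.1 × 0.24 / 0.3446 = 7.034 d
  layer 4 (silty sand): t_4 = 11.2 × 0.16 / 0.3446 = 5.200 d
Total t = Σ t_i = 20.64 days.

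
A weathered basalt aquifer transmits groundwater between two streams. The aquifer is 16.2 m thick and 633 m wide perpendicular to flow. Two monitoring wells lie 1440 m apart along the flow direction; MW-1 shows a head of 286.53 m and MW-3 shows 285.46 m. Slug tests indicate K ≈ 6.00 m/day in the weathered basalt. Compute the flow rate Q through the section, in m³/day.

Cross-sectional area A = 633 × 16.2 = 10255 m².
Hydraulic gradient i = (286.53 − 285.46) / 1440 = 1.07 / 1440 = 0.0007431.
Darcy's law: Q = K · A · i = 6.000 × 10255 × 0.0007431 = 45.72 m³/day.

45.7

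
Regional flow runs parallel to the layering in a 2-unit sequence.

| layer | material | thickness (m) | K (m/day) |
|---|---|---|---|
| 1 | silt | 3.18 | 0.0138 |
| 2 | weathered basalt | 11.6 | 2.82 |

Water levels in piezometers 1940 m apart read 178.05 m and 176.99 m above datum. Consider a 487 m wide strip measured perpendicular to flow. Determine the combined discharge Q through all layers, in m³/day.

8.72

Flow is parallel to layering, so each bed carries its own Darcy discharge and the transmissivities add.
Σ(K_i·b_i) = 0.0138×3.18 + 2.82×11.6 = 32.76 m²/day.
Hydraulic gradient i = (178.05 − 176.99) / 1940 = 1.06 / 1940 = 0.0005464.
Q = Σ(K_i·b_i) · W · i = 32.76 × 487 × 0.0005464 = 8.716 m³/day.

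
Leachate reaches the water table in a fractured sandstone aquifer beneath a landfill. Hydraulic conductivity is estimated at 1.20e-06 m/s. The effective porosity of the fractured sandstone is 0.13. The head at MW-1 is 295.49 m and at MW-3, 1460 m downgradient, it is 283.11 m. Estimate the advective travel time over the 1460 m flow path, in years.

591

Convert K: 1.20e-06 m/s × 86400 = 0.1037 m/day.
Hydraulic gradient i = (295.49 − 283.11) / 1460 = 12.38 / 1460 = 0.008479.
Darcy flux q = K · i = 0.1037 × 0.008479 = 0.0008791 m/day.
Seepage velocity v = q / n_e = 0.0008791 / 0.13 = 0.006763 m/day.
Travel time t = L / v = 1460 / 0.006763 = 2.159e+05 days = 591.1 years.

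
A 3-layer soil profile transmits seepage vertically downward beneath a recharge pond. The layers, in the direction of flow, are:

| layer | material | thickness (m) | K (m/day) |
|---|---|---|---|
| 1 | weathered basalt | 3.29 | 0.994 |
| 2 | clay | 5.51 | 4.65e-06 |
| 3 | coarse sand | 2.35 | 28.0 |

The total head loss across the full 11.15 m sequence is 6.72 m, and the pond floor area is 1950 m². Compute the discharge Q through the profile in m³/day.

Flow is perpendicular to layering, so the layers act in series and the equivalent K is the thickness-weighted harmonic mean.
Total thickness L = 3.29 + 5.51 + 2.35 = 11.15 m.
Σ(b_i/K_i) = 3.29/0.994 + 5.51/4.65e-06 + 2.35/28.0 = 1.185e+06 d.
K_eq = L / Σ(b_i/K_i) = 11.15 / 1.185e+06 = 9.410e-06 m/day.
Q = K_eq · A · (Δh/L) = 9.410e-06 × 1950 × (6.72/11.15) = 0.01106 m³/day.

0.0111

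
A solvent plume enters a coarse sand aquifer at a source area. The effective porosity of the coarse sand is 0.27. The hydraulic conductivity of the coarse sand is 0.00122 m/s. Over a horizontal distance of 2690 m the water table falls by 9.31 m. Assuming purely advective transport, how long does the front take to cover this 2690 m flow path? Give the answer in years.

5.45

Convert K: 0.00122 m/s × 86400 = 105.4 m/day.
Hydraulic gradient i = Δh / L = 9.31 / 2690 = 0.003461.
Darcy flux q = K · i = 105.4 × 0.003461 = 0.3648 m/day.
Seepage velocity v = q / n_e = 0.3648 / 0.27 = 1.351 m/day.
Travel time t = L / v = 2690 / 1.351 = 1991 days = 5.451 years.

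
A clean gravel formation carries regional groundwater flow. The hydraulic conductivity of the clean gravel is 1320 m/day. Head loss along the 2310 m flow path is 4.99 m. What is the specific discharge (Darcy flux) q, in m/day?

Hydraulic gradient i = Δh / L = 4.99 / 2310 = 0.002160.
Specific discharge q = K · i = 1320 × 0.002160 = 2.851 m/day.

2.85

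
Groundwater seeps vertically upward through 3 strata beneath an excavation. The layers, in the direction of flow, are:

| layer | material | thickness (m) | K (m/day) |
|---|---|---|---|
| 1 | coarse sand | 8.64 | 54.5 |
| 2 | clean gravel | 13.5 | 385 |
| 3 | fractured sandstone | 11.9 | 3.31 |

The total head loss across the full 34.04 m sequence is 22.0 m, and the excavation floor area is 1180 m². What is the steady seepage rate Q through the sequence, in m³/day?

Flow is perpendicular to layering, so the layers act in series and the equivalent K is the thickness-weighted harmonic mean.
Total thickness L = 8.64 + 13.5 + 11.9 = 34.04 m.
Σ(b_i/K_i) = 8.64/54.5 + 13.5/385 + 11.9/3.31 = 3.789 d.
K_eq = L / Σ(b_i/K_i) = 34.04 / 3.789 = 8.984 m/day.
Q = K_eq · A · (Δh/L) = 8.984 × 1180 × (22.0/34.04) = 6852 m³/day.

6850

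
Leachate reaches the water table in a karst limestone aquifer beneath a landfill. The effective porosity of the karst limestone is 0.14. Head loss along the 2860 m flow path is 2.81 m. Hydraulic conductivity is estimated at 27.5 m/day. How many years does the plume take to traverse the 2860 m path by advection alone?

40.6

Hydraulic gradient i = Δh / L = 2.81 / 2860 = 0.0009825.
Darcy flux q = K · i = 27.50 × 0.0009825 = 0.02702 m/day.
Seepage velocity v = q / n_e = 0.02702 / 0.14 = 0.1930 m/day.
Travel time t = L / v = 2860 / 0.1930 = 14819 days = 40.57 years.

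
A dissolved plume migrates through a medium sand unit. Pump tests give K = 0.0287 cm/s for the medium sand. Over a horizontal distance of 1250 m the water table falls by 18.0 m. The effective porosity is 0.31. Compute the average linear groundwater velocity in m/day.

1.15

Convert K: 0.0287 cm/s × 864 = 24.80 m/day.
Hydraulic gradient i = Δh / L = 18.0 / 1250 = 0.01440.
Darcy flux q = K · i = 24.80 × 0.01440 = 0.3571 m/day.
Seepage velocity v = q / n_e = 0.3571 / 0.31 = 1.152 m/day.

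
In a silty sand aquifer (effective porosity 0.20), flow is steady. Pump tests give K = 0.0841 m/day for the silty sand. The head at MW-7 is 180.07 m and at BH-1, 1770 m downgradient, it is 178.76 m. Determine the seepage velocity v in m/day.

0.000311

Hydraulic gradient i = (180.07 − 178.76) / 1770 = 1.31 / 1770 = 0.0007401.
Darcy flux q = K · i = 0.08410 × 0.0007401 = 6.224e-05 m/day.
Seepage velocity v = q / n_e = 6.224e-05 / 0.20 = 0.0003112 m/day.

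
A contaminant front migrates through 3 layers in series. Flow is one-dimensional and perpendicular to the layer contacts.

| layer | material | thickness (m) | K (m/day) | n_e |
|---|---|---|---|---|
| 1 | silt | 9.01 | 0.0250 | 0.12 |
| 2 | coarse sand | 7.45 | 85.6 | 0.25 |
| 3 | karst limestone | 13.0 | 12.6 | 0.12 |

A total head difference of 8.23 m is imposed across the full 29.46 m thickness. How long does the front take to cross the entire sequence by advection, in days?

198

With flow normal to the layers, continuity requires the same specific discharge q through every layer.
Σ(b_i/K_i) = 9.01/0.0250 + 7.45/85.6 + 13.0/12.6 = 361.5 d.
q = Δh / Σ(b_i/K_i) = 8.23 / 361.5 = 0.02277 m/day.
In each layer the seepage velocity is v_i = q/n_i, so the layer transit time is t_i = b_i·n_i / q:
  layer 1 (silt): t_1 = 9.01 × 0.12 / 0.02277 = 47.49 d
  layer 2 (coarse sand): t_2 = 7.45 × 0.25 / 0.02277 = 81.81 d
  layer 3 (karst limestone): t_3 = 13.0 × 0.12 / 0.02277 = 68.53 d
Total t = Σ t_i = 197.8 days.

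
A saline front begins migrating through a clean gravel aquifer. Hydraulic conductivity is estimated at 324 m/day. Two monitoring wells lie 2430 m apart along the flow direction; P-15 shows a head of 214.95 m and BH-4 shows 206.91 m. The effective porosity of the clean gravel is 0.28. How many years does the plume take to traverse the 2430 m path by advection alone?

1.74

Hydraulic gradient i = (214.95 − 206.91) / 2430 = 8.04 / 2430 = 0.003309.
Darcy flux q = K · i = 324.0 × 0.003309 = 1.072 m/day.
Seepage velocity v = q / n_e = 1.072 / 0.28 = 3.829 m/day.
Travel time t = L / v = 2430 / 3.829 = 634.7 days = 1.738 years.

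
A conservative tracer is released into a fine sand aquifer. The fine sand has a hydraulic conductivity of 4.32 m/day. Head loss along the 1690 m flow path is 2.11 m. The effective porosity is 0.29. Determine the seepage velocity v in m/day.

Hydraulic gradient i = Δh / L = 2.11 / 1690 = 0.001249.
Darcy flux q = K · i = 4.320 × 0.001249 = 0.005394 m/day.
Seepage velocity v = q / n_e = 0.005394 / 0.29 = 0.01860 m/day.

0.0186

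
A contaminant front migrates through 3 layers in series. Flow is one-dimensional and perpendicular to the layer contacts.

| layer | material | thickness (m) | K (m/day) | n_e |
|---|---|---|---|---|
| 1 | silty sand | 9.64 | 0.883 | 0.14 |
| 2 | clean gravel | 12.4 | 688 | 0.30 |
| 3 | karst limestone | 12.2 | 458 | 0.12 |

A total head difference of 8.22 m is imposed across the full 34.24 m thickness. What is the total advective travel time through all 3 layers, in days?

With flow normal to the layers, continuity requires the same specific discharge q through every layer.
Σ(b_i/K_i) = 9.64/0.883 + 12.4/688 + 12.2/458 = 10.96 d.
q = Δh / Σ(b_i/K_i) = 8.22 / 10.96 = 0.7499 m/day.
In each layer the seepage velocity is v_i = q/n_i, so the layer transit time is t_i = b_i·n_i / q:
  layer 1 (silty sand): t_1 = 9.64 × 0.14 / 0.7499 = 1.800 d
  layer 2 (clean gravel): t_2 = 12.4 × 0.30 / 0.7499 = 4.961 d
  layer 3 (karst limestone): t_3 = 12.2 × 0.12 / 0.7499 = 1.952 d
Total t = Σ t_i = 8.713 days.

8.71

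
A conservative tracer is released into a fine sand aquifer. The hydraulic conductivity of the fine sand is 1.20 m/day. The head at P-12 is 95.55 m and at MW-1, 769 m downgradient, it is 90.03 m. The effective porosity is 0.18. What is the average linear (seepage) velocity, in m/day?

0.0479

Hydraulic gradient i = (95.55 − 90.03) / 769 = 5.52 / 769 = 0.007178.
Darcy flux q = K · i = 1.200 × 0.007178 = 0.008614 m/day.
Seepage velocity v = q / n_e = 0.008614 / 0.18 = 0.04785 m/day.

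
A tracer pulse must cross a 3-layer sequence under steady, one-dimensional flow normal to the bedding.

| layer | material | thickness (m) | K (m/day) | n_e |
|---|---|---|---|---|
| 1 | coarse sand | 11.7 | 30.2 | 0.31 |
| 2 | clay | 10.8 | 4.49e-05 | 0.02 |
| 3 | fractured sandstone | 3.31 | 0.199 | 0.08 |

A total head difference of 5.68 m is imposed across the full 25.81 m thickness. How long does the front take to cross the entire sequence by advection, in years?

476

With flow normal to the layers, continuity requires the same specific discharge q through every layer.
Σ(b_i/K_i) = 11.7/30.2 + 10.8/4.49e-05 + 3.31/0.199 = 2.406e+05 d.
q = Δh / Σ(b_i/K_i) = 5.68 / 2.406e+05 = 2.361e-05 m/day.
In each layer the seepage velocity is v_i = q/n_i, so the layer transit time is t_i = b_i·n_i / q:
  layer 1 (coarse sand): t_1 = 11.7 × 0.31 / 2.361e-05 = 1.536e+05 d
  layer 2 (clay): t_2 = 10.8 × 0.02 / 2.361e-05 = 9148 d
  layer 3 (fractured sandstone): t_3 = 3.31 × 0.08 / 2.361e-05 = 11214 d
Total t = Σ t_i = 1.740e+05 days = 476.3 years.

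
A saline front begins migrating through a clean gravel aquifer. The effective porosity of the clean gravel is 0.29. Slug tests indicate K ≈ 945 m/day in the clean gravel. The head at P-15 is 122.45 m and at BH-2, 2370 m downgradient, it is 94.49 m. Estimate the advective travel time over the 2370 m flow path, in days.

61.6

Hydraulic gradient i = (122.45 − 94.49) / 2370 = 27.96 / 2370 = 0.01180.
Darcy flux q = K · i = 945.0 × 0.01180 = 11.15 m/day.
Seepage velocity v = q / n_e = 11.15 / 0.29 = 38.44 m/day.
Travel time t = L / v = 2370 / 38.44 = 61.65 days.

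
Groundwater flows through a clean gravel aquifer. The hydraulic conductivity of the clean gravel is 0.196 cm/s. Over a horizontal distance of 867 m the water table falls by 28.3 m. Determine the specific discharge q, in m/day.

5.53

Convert K: 0.196 cm/s × 864 = 169.3 m/day.
Hydraulic gradient i = Δh / L = 28.3 / 867 = 0.03264.
Specific discharge q = K · i = 169.3 × 0.03264 = 5.528 m/day.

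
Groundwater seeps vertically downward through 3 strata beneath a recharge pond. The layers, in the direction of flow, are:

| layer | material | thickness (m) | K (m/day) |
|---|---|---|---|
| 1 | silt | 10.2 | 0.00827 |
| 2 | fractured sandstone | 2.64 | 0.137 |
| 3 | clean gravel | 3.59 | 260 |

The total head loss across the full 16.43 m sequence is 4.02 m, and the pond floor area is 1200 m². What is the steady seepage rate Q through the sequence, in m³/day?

Flow is perpendicular to layering, so the layers act in series and the equivalent K is the thickness-weighted harmonic mean.
Total thickness L = 10.2 + 2.64 + 3.59 = 16.43 m.
Σ(b_i/K_i) = 10.2/0.00827 + 2.64/0.137 + 3.59/260 = 1253 d.
K_eq = L / Σ(b_i/K_i) = 16.43 / 1253 = 0.01312 m/day.
Q = K_eq · A · (Δh/L) = 0.01312 × 1200 × (4.02/16.43) = 3.851 m³/day.

3.85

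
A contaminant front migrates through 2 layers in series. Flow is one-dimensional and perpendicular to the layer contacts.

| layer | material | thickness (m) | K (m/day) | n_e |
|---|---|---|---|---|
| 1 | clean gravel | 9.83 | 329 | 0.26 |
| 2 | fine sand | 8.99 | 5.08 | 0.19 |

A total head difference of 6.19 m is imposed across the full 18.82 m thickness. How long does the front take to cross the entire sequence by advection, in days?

With flow normal to the layers, continuity requires the same specific discharge q through every layer.
Σ(b_i/K_i) = 9.83/329 + 8.99/5.08 = 1.800 d.
q = Δh / Σ(b_i/K_i) = 6.19 / 1.800 = 3.440 m/day.
In each layer the seepage velocity is v_i = q/n_i, so the layer transit time is t_i = b_i·n_i / q:
  layer 1 (clean gravel): t_1 = 9.83 × 0.26 / 3.440 = 0.7430 d
  layer 2 (fine sand): t_2 = 8.99 × 0.19 / 3.440 = 0.4966 d
Total t = Σ t_i = 1.240 days.

1.24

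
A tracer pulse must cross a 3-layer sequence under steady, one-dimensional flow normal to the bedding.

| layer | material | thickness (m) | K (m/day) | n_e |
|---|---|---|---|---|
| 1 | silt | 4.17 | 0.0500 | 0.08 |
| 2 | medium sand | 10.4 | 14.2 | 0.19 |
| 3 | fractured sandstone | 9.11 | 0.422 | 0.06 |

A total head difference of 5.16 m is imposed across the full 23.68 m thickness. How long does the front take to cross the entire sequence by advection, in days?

58.5

With flow normal to the layers, continuity requires the same specific discharge q through every layer.
Σ(b_i/K_i) = 4.17/0.0500 + 10.4/14.2 + 9.11/0.422 = 105.7 d.
q = Δh / Σ(b_i/K_i) = 5.16 / 105.7 = 0.04881 m/day.
In each layer the seepage velocity is v_i = q/n_i, so the layer transit time is t_i = b_i·n_i / q:
  layer 1 (silt): t_1 = 4.17 × 0.08 / 0.04881 = 6.835 d
  layer 2 (medium sand): t_2 = 10.4 × 0.19 / 0.04881 = 40.49 d
  layer 3 (fractured sandstone): t_3 = 9.11 × 0.06 / 0.04881 = 11.20 d
Total t = Σ t_i = 58.52 days.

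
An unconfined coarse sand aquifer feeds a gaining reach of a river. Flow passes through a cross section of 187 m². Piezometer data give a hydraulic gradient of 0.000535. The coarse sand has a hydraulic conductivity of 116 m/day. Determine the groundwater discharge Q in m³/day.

11.6

Hydraulic gradient i = 0.000535.
Darcy's law: Q = K · A · i = 116.0 × 187.0 × 0.0005350 = 11.61 m³/day.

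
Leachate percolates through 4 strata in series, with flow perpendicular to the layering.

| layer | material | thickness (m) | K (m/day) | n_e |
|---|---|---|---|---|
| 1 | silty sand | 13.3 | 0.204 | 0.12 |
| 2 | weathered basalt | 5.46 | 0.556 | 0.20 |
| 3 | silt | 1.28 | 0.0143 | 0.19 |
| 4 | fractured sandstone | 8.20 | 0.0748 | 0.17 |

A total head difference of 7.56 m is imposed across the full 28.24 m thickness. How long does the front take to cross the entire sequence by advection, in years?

With flow normal to the layers, continuity requires the same specific discharge q through every layer.
Σ(b_i/K_i) = 13.3/0.204 + 5.46/0.556 + 1.28/0.0143 + 8.20/0.0748 = 274.2 d.
q = Δh / Σ(b_i/K_i) = 7.56 / 274.2 = 0.02758 m/day.
In each layer the seepage velocity is v_i = q/n_i, so the layer transit time is t_i = b_i·n_i / q:
  layer 1 (silty sand): t_1 = 13.3 × 0.12 / 0.02758 = 57.88 d
  layer 2 (weathered basalt): t_2 = 5.46 × 0.20 / 0.02758 = 39.60 d
  layer 3 (silt): t_3 = 1.28 × 0.19 / 0.02758 = 8.819 d
  layer 4 (fractured sandstone): t_4 = 8.20 × 0.17 / 0.02758 = 50.55 d
Total t = Σ t_i = 156.8 days = 0.4294 years.

0.429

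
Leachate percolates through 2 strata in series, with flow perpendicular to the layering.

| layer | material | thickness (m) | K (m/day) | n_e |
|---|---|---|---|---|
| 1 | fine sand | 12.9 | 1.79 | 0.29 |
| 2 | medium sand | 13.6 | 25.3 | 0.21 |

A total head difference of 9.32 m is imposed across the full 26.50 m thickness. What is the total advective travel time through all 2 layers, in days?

5.48

With flow normal to the layers, continuity requires the same specific discharge q through every layer.
Σ(b_i/K_i) = 12.9/1.79 + 13.6/25.3 = 7.744 d.
q = Δh / Σ(b_i/K_i) = 9.32 / 7.744 = 1.203 m/day.
In each layer the seepage velocity is v_i = q/n_i, so the layer transit time is t_i = b_i·n_i / q:
  layer 1 (fine sand): t_1 = 12.9 × 0.29 / 1.203 = 3.109 d
  layer 2 (medium sand): t_2 = 13.6 × 0.21 / 1.203 = 2.373 d
Total t = Σ t_i = 5.482 days.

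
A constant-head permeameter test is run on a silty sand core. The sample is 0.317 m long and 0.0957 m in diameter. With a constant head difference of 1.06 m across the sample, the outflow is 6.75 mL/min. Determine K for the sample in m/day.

0.404

Cross-sectional area A = π·(d/2)² = π × (0.0957/2)² = 0.007193 m².
Convert discharge: 6.75 mL/min = 1.125e-07 m³/s.
Darcy's law rearranged: K = Q·L / (A·Δh) = 1.125e-07 × 0.317 / (0.007193 × 1.06) = 4.677e-06 m/s = 0.4041 m/day.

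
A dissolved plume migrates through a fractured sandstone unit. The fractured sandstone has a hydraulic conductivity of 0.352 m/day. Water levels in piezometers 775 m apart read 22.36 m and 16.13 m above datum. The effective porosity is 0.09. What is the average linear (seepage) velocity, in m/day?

0.0314

Hydraulic gradient i = (22.36 − 16.13) / 775 = 6.23 / 775 = 0.008039.
Darcy flux q = K · i = 0.3520 × 0.008039 = 0.002830 m/day.
Seepage velocity v = q / n_e = 0.002830 / 0.09 = 0.03144 m/day.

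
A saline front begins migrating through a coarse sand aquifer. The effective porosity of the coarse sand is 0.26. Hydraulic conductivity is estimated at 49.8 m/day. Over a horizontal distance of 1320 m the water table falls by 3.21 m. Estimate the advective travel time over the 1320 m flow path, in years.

7.76

Hydraulic gradient i = Δh / L = 3.21 / 1320 = 0.002432.
Darcy flux q = K · i = 49.80 × 0.002432 = 0.1211 m/day.
Seepage velocity v = q / n_e = 0.1211 / 0.26 = 0.4658 m/day.
Travel time t = L / v = 1320 / 0.4658 = 2834 days = 7.759 years.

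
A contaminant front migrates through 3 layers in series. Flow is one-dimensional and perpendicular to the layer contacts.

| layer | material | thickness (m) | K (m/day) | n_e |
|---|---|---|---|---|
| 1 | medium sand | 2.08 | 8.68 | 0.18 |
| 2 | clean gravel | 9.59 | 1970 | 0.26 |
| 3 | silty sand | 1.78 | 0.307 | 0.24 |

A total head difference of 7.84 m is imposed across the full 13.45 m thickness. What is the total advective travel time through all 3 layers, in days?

2.54

With flow normal to the layers, continuity requires the same specific discharge q through every layer.
Σ(b_i/K_i) = 2.08/8.68 + 9.59/1970 + 1.78/0.307 = 6.043 d.
q = Δh / Σ(b_i/K_i) = 7.84 / 6.043 = 1.297 m/day.
In each layer the seepage velocity is v_i = q/n_i, so the layer transit time is t_i = b_i·n_i / q:
  layer 1 (medium sand): t_1 = 2.08 × 0.18 / 1.297 = 0.2886 d
  layer 2 (clean gravel): t_2 = 9.59 × 0.26 / 1.297 = 1.922 d
  layer 3 (silty sand): t_3 = 1.78 × 0.24 / 1.297 = 0.3293 d
Total t = Σ t_i = 2.540 days.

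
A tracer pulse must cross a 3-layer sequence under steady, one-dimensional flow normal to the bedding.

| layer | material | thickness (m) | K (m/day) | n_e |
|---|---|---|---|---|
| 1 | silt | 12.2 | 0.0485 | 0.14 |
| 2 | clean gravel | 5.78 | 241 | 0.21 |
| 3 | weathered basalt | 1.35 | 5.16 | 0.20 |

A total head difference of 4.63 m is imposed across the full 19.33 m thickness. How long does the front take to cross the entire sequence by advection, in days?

174

With flow normal to the layers, continuity requires the same specific discharge q through every layer.
Σ(b_i/K_i) = 12.2/0.0485 + 5.78/241 + 1.35/5.16 = 251.8 d.
q = Δh / Σ(b_i/K_i) = 4.63 / 251.8 = 0.01839 m/day.
In each layer the seepage velocity is v_i = q/n_i, so the layer transit time is t_i = b_i·n_i / q:
  layer 1 (silt): t_1 = 12.2 × 0.14 / 0.01839 = 92.90 d
  layer 2 (clean gravel): t_2 = 5.78 × 0.21 / 0.01839 = 66.02 d
  layer 3 (weathered basalt): t_3 = 1.35 × 0.20 / 0.01839 = 14.69 d
Total t = Σ t_i = 173.6 days.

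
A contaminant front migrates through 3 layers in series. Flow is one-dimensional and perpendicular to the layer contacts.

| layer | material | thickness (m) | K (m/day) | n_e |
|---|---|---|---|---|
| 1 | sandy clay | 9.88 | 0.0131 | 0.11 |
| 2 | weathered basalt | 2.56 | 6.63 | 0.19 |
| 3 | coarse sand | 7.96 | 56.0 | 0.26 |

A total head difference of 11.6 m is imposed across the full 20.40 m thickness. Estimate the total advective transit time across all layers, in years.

With flow normal to the layers, continuity requires the same specific discharge q through every layer.
Σ(b_i/K_i) = 9.88/0.0131 + 2.56/6.63 + 7.96/56.0 = 754.7 d.
q = Δh / Σ(b_i/K_i) = 11.6 / 754.7 = 0.01537 m/day.
In each layer the seepage velocity is v_i = q/n_i, so the layer transit time is t_i = b_i·n_i / q:
  layer 1 (sandy clay): t_1 = 9.88 × 0.11 / 0.01537 = 70.71 d
  layer 2 (weathered basalt): t_2 = 2.56 × 0.19 / 0.01537 = 31.65 d
  layer 3 (coarse sand): t_3 = 7.96 × 0.26 / 0.01537 = 134.7 d
Total t = Σ t_i = 237.0 days = 0.6489 years.

0.649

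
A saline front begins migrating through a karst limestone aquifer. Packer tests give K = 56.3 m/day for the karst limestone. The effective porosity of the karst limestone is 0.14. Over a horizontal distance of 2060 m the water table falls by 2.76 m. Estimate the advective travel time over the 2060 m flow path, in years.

10.5

Hydraulic gradient i = Δh / L = 2.76 / 2060 = 0.001340.
Darcy flux q = K · i = 56.30 × 0.001340 = 0.07543 m/day.
Seepage velocity v = q / n_e = 0.07543 / 0.14 = 0.5388 m/day.
Travel time t = L / v = 2060 / 0.5388 = 3823 days = 10.47 years.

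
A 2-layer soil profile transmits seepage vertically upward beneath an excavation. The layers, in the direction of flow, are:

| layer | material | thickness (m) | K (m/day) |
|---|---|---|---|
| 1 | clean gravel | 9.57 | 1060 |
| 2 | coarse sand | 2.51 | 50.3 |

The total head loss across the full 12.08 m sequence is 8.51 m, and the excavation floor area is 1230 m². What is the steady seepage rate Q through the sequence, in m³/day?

Flow is perpendicular to layering, so the layers act in series and the equivalent K is the thickness-weighted harmonic mean.
Total thickness L = 9.57 + 2.51 = 12.08 m.
Σ(b_i/K_i) = 9.57/1060 + 2.51/50.3 = 0.05893 d.
K_eq = L / Σ(b_i/K_i) = 12.08 / 0.05893 = 205.0 m/day.
Q = K_eq · A · (Δh/L) = 205.0 × 1230 × (8.51/12.08) = 1.776e+05 m³/day.

178000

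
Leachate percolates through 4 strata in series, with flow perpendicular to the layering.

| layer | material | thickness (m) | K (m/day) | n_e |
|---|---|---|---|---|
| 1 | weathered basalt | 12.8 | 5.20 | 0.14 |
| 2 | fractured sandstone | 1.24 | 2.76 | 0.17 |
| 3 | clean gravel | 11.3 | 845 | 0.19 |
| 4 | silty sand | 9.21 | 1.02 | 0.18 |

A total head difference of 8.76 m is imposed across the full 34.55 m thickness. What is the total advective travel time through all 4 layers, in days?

With flow normal to the layers, continuity requires the same specific discharge q through every layer.
Σ(b_i/K_i) = 12.8/5.20 + 1.24/2.76 + 11.3/845 + 9.21/1.02 = 11.95 d.
q = Δh / Σ(b_i/K_i) = 8.76 / 11.95 = 0.7328 m/day.
In each layer the seepage velocity is v_i = q/n_i, so the layer transit time is t_i = b_i·n_i / q:
  layer 1 (weathered basalt): t_1 = 12.8 × 0.14 / 0.7328 = 2.445 d
  layer 2 (fractured sandstone): t_2 = 1.24 × 0.17 / 0.7328 = 0.2877 d
  layer 3 (clean gravel): t_3 = 11.3 × 0.19 / 0.7328 = 2.930 d
  layer 4 (silty sand): t_4 = 9.21 × 0.18 / 0.7328 = 2.262 d
Total t = Σ t_i = 7.925 days.

7.92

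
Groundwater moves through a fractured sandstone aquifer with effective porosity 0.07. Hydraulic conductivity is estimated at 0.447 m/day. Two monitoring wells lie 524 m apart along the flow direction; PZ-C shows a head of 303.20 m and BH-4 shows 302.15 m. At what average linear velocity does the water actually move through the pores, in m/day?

0.0128

Hydraulic gradient i = (303.20 − 302.15) / 524 = 1.05 / 524 = 0.002004.
Darcy flux q = K · i = 0.4470 × 0.002004 = 0.0008957 m/day.
Seepage velocity v = q / n_e = 0.0008957 / 0.07 = 0.01280 m/day.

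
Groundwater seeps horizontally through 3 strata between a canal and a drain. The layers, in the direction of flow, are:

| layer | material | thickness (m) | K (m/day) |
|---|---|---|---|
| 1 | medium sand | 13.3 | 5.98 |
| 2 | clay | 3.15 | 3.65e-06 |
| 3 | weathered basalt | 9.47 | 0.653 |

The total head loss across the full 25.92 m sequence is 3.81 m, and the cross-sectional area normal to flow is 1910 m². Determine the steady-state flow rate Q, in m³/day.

Flow is perpendicular to layering, so the layers act in series and the equivalent K is the thickness-weighted harmonic mean.
Total thickness L = 13.3 + 3.15 + 9.47 = 25.92 m.
Σ(b_i/K_i) = 13.3/5.98 + 3.15/3.65e-06 + 9.47/0.653 = 8.630e+05 d.
K_eq = L / Σ(b_i/K_i) = 25.92 / 8.630e+05 = 3.003e-05 m/day.
Q = K_eq · A · (Δh/L) = 3.003e-05 × 1910 × (3.81/25.92) = 0.008432 m³/day.

0.00843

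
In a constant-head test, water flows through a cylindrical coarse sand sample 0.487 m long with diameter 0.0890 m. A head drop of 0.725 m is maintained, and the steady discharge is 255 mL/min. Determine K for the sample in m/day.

Cross-sectional area A = π·(d/2)² = π × (0.0890/2)² = 0.006221 m².
Convert discharge: 255 mL/min = 4.250e-06 m³/s.
Darcy's law rearranged: K = Q·L / (A·Δh) = 4.250e-06 × 0.487 / (0.006221 × 0.725) = 0.0004589 m/s = 39.65 m/day.

39.6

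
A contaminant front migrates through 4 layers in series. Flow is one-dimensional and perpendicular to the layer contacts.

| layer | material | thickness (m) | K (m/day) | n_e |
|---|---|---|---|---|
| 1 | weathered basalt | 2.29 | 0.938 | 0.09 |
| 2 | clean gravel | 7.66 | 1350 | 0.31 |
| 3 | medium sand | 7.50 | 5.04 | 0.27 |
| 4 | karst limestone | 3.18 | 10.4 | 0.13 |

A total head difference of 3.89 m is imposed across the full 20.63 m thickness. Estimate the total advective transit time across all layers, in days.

With flow normal to the layers, continuity requires the same specific discharge q through every layer.
Σ(b_i/K_i) = 2.29/0.938 + 7.66/1350 + 7.50/5.04 + 3.18/10.4 = 4.241 d.
q = Δh / Σ(b_i/K_i) = 3.89 / 4.241 = 0.9173 m/day.
In each layer the seepage velocity is v_i = q/n_i, so the layer transit time is t_i = b_i·n_i / q:
  layer 1 (weathered basalt): t_1 = 2.29 × 0.09 / 0.9173 = 0.2247 d
  layer 2 (clean gravel): t_2 = 7.66 × 0.31 / 0.9173 = 2.589 d
  layer 3 (medium sand): t_3 = 7.50 × 0.27 / 0.9173 = 2.208 d
  layer 4 (karst limestone): t_4 = 3.18 × 0.13 / 0.9173 = 0.4507 d
Total t = Σ t_i = 5.472 days.

5.47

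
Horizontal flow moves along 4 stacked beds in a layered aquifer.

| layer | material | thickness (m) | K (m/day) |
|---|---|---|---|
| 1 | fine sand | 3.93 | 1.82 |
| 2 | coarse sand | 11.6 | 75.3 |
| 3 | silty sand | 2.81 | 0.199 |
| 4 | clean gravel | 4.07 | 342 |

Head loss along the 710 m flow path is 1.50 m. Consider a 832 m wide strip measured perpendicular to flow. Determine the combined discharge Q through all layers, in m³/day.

4000

Flow is parallel to layering, so each bed carries its own Darcy discharge and the transmissivities add.
Σ(K_i·b_i) = 1.82×3.93 + 75.3×11.6 + 0.199×2.81 + 342×4.07 = 2273 m²/day.
Hydraulic gradient i = Δh / L = 1.50 / 710 = 0.002113.
Q = Σ(K_i·b_i) · W · i = 2273 × 832 × 0.002113 = 3996 m³/day.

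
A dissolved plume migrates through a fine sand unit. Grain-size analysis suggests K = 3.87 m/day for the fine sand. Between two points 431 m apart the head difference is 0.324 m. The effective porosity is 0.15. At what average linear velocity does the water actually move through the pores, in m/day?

Hydraulic gradient i = Δh / L = 0.324 / 431 = 0.0007517.
Darcy flux q = K · i = 3.870 × 0.0007517 = 0.002909 m/day.
Seepage velocity v = q / n_e = 0.002909 / 0.15 = 0.01939 m/day.

0.0194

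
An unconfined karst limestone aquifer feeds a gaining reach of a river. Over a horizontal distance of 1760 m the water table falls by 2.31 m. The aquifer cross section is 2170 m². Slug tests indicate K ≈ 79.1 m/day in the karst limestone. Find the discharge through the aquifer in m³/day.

Hydraulic gradient i = Δh / L = 2.31 / 1760 = 0.001313.
Darcy's law: Q = K · A · i = 79.10 × 2170 × 0.001313 = 225.3 m³/day.

225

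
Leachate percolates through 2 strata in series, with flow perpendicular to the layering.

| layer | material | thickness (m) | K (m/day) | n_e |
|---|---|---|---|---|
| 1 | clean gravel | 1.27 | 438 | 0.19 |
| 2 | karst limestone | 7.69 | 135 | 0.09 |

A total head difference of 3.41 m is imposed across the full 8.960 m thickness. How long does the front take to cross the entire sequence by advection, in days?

0.0164

With flow normal to the layers, continuity requires the same specific discharge q through every layer.
Σ(b_i/K_i) = 1.27/438 + 7.69/135 = 0.05986 d.
q = Δh / Σ(b_i/K_i) = 3.41 / 0.05986 = 56.96 m/day.
In each layer the seepage velocity is v_i = q/n_i, so the layer transit time is t_i = b_i·n_i / q:
  layer 1 (clean gravel): t_1 = 1.27 × 0.19 / 56.96 = 0.004236 d
  layer 2 (karst limestone): t_2 = 7.69 × 0.09 / 56.96 = 0.01215 d
Total t = Σ t_i = 0.01639 days.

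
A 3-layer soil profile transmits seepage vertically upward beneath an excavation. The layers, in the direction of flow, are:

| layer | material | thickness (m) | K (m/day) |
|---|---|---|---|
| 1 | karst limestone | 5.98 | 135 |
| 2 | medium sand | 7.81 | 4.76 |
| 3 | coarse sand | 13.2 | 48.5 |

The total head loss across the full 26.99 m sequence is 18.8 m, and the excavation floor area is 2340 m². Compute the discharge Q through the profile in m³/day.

22500

Flow is perpendicular to layering, so the layers act in series and the equivalent K is the thickness-weighted harmonic mean.
Total thickness L = 5.98 + 7.81 + 13.2 = 26.99 m.
Σ(b_i/K_i) = 5.98/135 + 7.81/4.76 + 13.2/48.5 = 1.957 d.
K_eq = L / Σ(b_i/K_i) = 26.99 / 1.957 = 13.79 m/day.
Q = K_eq · A · (Δh/L) = 13.79 × 2340 × (18.8/26.99) = 22477 m³/day.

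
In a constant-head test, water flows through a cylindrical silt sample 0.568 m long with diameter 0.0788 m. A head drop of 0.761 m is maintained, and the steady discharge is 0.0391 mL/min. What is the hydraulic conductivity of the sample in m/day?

0.00862

Cross-sectional area A = π·(d/2)² = π × (0.0788/2)² = 0.004877 m².
Convert discharge: 0.0391 mL/min = 6.517e-10 m³/s.
Darcy's law rearranged: K = Q·L / (A·Δh) = 6.517e-10 × 0.568 / (0.004877 × 0.761) = 9.973e-08 m/s = 0.008617 m/day.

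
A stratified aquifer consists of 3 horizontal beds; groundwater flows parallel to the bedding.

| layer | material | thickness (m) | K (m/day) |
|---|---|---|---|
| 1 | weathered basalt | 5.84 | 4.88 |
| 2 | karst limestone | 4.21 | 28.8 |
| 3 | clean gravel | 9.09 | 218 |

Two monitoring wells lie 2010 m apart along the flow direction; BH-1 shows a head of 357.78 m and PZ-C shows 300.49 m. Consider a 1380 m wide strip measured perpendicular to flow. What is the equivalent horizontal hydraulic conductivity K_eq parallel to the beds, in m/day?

Flow is parallel to layering, so each bed carries its own Darcy discharge and the transmissivities add.
Σ(K_i·b_i) = 4.88×5.84 + 28.8×4.21 + 218×9.09 = 2131 m²/day.
Total thickness b = 19.14 m, so K_eq = Σ(K_i·b_i)/b = 111.4 m/day.

111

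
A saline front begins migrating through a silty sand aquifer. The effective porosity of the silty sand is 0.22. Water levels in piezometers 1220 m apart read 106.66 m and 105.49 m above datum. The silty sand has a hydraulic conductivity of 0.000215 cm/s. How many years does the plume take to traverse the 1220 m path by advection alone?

Convert K: 0.000215 cm/s × 864 = 0.1858 m/day.
Hydraulic gradient i = (106.66 − 105.49) / 1220 = 1.17 / 1220 = 0.0009590.
Darcy flux q = K · i = 0.1858 × 0.0009590 = 0.0001781 m/day.
Seepage velocity v = q / n_e = 0.0001781 / 0.22 = 0.0008098 m/day.
Travel time t = L / v = 1220 / 0.0008098 = 1.507e+06 days = 4125 years.

4120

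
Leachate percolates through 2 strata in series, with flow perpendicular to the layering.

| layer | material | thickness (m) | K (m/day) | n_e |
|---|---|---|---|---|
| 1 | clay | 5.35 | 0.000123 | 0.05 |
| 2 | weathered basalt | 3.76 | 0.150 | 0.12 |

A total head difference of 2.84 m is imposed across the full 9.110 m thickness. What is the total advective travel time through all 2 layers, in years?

30.2

With flow normal to the layers, continuity requires the same specific discharge q through every layer.
Σ(b_i/K_i) = 5.35/0.000123 + 3.76/0.150 = 43521 d.
q = Δh / Σ(b_i/K_i) = 2.84 / 43521 = 6.526e-05 m/day.
In each layer the seepage velocity is v_i = q/n_i, so the layer transit time is t_i = b_i·n_i / q:
  layer 1 (clay): t_1 = 5.35 × 0.05 / 6.526e-05 = 4099 d
  layer 2 (weathered basalt): t_2 = 3.76 × 0.12 / 6.526e-05 = 6914 d
Total t = Σ t_i = 11014 days = 30.15 years.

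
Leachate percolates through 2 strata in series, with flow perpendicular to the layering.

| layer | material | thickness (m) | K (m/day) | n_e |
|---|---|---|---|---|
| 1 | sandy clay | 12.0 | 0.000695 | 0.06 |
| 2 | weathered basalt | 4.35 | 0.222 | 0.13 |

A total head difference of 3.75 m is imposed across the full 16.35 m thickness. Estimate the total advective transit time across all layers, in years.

With flow normal to the layers, continuity requires the same specific discharge q through every layer.
Σ(b_i/K_i) = 12.0/0.000695 + 4.35/0.222 = 17286 d.
q = Δh / Σ(b_i/K_i) = 3.75 / 17286 = 0.0002169 m/day.
In each layer the seepage velocity is v_i = q/n_i, so the layer transit time is t_i = b_i·n_i / q:
  layer 1 (sandy clay): t_1 = 12.0 × 0.06 / 0.0002169 = 3319 d
  layer 2 (weathered basalt): t_2 = 4.35 × 0.13 / 0.0002169 = 2607 d
Total t = Σ t_i = 5926 days = 16.22 years.

16.2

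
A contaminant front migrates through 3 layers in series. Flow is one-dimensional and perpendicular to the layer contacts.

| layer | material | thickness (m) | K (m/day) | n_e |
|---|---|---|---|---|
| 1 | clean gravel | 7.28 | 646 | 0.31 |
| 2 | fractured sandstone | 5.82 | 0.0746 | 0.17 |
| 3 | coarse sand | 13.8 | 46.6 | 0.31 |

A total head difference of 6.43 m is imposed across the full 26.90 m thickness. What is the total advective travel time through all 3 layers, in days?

91.7

With flow normal to the layers, continuity requires the same specific discharge q through every layer.
Σ(b_i/K_i) = 7.28/646 + 5.82/0.0746 + 13.8/46.6 = 78.32 d.
q = Δh / Σ(b_i/K_i) = 6.43 / 78.32 = 0.08210 m/day.
In each layer the seepage velocity is v_i = q/n_i, so the layer transit time is t_i = b_i·n_i / q:
  layer 1 (clean gravel): t_1 = 7.28 × 0.31 / 0.08210 = 27.49 d
  layer 2 (fractured sandstone): t_2 = 5.82 × 0.17 / 0.08210 = 12.05 d
  layer 3 (coarse sand): t_3 = 13.8 × 0.31 / 0.08210 = 52.11 d
Total t = Σ t_i = 91.65 days.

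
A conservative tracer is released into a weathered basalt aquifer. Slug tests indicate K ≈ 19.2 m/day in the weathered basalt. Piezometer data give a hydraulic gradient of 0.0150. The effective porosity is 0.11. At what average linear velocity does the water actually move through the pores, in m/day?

2.62

Hydraulic gradient i = 0.0150.
Darcy flux q = K · i = 19.20 × 0.01500 = 0.2880 m/day.
Seepage velocity v = q / n_e = 0.2880 / 0.11 = 2.618 m/day.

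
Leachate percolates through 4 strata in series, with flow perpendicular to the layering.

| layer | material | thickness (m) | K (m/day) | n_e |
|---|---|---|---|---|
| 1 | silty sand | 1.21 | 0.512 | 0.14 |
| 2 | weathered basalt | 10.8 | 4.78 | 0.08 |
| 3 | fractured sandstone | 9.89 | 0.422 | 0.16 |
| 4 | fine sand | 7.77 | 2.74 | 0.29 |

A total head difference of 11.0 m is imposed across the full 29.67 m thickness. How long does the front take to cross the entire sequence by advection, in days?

13.7

With flow normal to the layers, continuity requires the same specific discharge q through every layer.
Σ(b_i/K_i) = 1.21/0.512 + 10.8/4.78 + 9.89/0.422 + 7.77/2.74 = 30.89 d.
q = Δh / Σ(b_i/K_i) = 11.0 / 30.89 = 0.3561 m/day.
In each layer the seepage velocity is v_i = q/n_i, so the layer transit time is t_i = b_i·n_i / q:
  layer 1 (silty sand): t_1 = 1.21 × 0.14 / 0.3561 = 0.4758 d
  layer 2 (weathered basalt): t_2 = 10.8 × 0.08 / 0.3561 = 2.427 d
  layer 3 (fractured sandstone): t_3 = 9.89 × 0.16 / 0.3561 = 4.444 d
  layer 4 (fine sand): t_4 = 7.77 × 0.29 / 0.3561 = 6.329 d
Total t = Σ t_i = 13.68 days.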